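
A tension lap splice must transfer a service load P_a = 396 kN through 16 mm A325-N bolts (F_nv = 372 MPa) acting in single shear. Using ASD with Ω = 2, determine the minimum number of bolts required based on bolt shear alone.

A_b = π·16²/4 = 201.1 mm².
Per-bolt allowable strength R_n/Ω = 372 × 201.1 × 1 / 1000 / 2 = 37.4 kN.
n ≥ 396 / 37.4 = 10.59 → use 11 bolts.

11 bolts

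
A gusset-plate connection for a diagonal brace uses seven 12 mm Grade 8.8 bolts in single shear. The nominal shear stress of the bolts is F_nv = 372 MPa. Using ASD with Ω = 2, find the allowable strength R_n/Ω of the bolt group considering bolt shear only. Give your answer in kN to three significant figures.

A_b = π × 12² / 4 = 113.1 mm².
R_n = F_nv · A_b · n · n_s = 372 × 113.1 × 7 × 1 / 1000 = 294.5 kN.
Allowable strength R_n/Ω = 294.5 / 2 = 147 kN.

147 kN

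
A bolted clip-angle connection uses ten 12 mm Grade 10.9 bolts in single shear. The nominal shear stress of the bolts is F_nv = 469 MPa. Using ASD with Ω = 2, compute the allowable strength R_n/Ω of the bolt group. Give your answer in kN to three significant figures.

265 kN

A_b = π × 12² / 4 = 113.1 mm².
R_n = F_nv · A_b · n · n_s = 469 × 113.1 × 10 × 1 / 1000 = 530.4 kN.
Allowable strength R_n/Ω = 530.4 / 2 = 265 kN.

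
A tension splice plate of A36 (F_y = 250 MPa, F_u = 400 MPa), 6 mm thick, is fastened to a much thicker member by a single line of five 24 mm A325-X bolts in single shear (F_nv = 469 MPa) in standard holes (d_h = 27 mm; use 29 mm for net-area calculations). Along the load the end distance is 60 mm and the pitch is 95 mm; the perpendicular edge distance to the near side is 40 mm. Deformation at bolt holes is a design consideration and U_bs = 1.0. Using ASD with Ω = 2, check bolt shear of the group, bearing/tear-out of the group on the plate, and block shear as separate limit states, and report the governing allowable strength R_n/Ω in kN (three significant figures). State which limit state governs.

Bolt shear: A_b = π·24²/4 = 452.4 mm²; R_n = 469 × 452.4 × 5 × 1 / 1000 = 1061 kN → 1061 / 2 = 530 kN.
Bearing: edge l_c = 46.5, r_n = 133.9 kN; interior l_c = 68, r_n = 138.2 kN; R_n = 133.9 + 4·138.2 = 686.9 kN → 343 kN.
Block shear: A_gv = 2640, A_nv = 1857, A_nt = 153 mm²; R_n = min(0.6F_uA_nv, 0.6F_yA_gv) + U_bs·F_u·A_nt = 457.2 kN → 229 kN.
Block shear governs: 229 kN.

229 kN (block shear governs)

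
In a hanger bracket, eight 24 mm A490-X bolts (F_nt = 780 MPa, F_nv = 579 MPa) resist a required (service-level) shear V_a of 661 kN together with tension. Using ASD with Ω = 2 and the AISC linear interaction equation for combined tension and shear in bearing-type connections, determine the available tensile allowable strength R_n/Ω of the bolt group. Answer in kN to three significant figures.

944 kN

A_b = π·24²/4 = 452.4 mm²; f_rv = 661 × 1000 / (8 × 452.4) = 182.6 MPa.
F'_nt = 1.3 F_nt − (Ω F_nt / F_nv) f_rv = 1.3·780 − (2·780/579)·182.6 = 521.9 MPa, capped at F_nt → F'_nt = 521.9 MPa.
R_n = F'_nt · A_b · n = 521.9 × 452.4 × 8 / 1000 = 1889 kN.
Allowable strength R_n/Ω = 1889 / 2 = 944 kN.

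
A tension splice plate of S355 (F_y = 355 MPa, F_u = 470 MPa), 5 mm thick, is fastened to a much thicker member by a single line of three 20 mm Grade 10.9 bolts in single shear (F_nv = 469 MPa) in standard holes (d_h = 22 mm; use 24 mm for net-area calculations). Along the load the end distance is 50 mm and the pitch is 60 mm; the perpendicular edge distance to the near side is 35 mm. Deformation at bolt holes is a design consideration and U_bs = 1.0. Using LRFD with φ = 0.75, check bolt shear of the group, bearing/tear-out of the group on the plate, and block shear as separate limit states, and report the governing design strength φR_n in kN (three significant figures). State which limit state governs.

157 kN (block shear governs)

Bolt shear: A_b = π·20²/4 = 314.2 mm²; R_n = 469 × 314.2 × 3 × 1 / 1000 = 442 kN → 0.75 × 442 = 332 kN.
Bearing: edge l_c = 39, r_n = 110 kN; interior l_c = 38, r_n = 107.2 kN; R_n = 110 + 2·107.2 = 324.3 kN → 243 kN.
Block shear: A_gv = 850, A_nv = 550, A_nt = 115 mm²; R_n = min(0.6F_uA_nv, 0.6F_yA_gv) + U_bs·F_u·A_nt = 209.2 kN → 157 kN.
Block shear governs: 157 kN.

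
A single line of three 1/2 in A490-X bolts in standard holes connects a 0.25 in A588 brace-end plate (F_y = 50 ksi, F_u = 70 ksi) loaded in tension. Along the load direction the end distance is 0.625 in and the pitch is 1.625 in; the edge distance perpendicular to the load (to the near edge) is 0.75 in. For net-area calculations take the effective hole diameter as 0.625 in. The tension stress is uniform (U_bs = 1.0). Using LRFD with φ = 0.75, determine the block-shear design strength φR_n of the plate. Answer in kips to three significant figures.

24 kips

Shear plane L_v = 0.625 + 2·1.625 = 3.875 in; A_gv = 3.875 × 0.25 = 0.9688 in².
A_nv = (3.875 − 2.5·0.625) × 0.25 = 0.5781 in².
A_nt = (0.75 − 0.5·0.625) × 0.25 = 0.1094 in².
0.6 F_u A_nv = 24.28 kips; 0.6 F_y A_gv = 29.06 kips → shear rupture governs the shear term.
R_n = 24.28 + 1.0 × 70 × 0.1094 = 31.94 kips.
Design strength φR_n = 0.75 × 31.94 = 24 kips.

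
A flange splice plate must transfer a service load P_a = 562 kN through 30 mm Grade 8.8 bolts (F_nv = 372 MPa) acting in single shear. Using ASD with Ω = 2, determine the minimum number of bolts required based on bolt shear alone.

5 bolts

A_b = π·30²/4 = 706.9 mm².
Per-bolt allowable strength R_n/Ω = 372 × 706.9 × 1 / 1000 / 2 = 131.5 kN.
n ≥ 562 / 131.5 = 4.275 → use 5 bolts.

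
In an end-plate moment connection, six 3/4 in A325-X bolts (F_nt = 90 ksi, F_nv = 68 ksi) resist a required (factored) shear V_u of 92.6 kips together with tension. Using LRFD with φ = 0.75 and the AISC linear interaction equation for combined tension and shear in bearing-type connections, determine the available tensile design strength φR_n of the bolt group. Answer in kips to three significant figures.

A_b = π·0.75²/4 = 0.4418 in²; f_rv = 92.6 / (6 × 0.4418) = 34.93 ksi.
F'_nt = 1.3 F_nt − (F_nt / φF_nv) f_rv = 1.3·90 − (90/(0.75·68))·34.93 = 55.35 ksi, capped at F_nt → F'_nt = 55.35 ksi.
R_n = F'_nt · A_b · n = 55.35 × 0.4418 × 6 = 146.7 kips.
Design strength φR_n = 0.75 × 146.7 = 110 kips.

110 kips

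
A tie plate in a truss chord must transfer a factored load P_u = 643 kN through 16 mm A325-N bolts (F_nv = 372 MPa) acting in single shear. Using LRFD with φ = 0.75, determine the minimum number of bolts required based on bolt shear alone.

A_b = π·16²/4 = 201.1 mm².
Per-bolt design strength φR_n = 0.75 × 372 × 201.1 × 1 / 1000 = 56.1 kN.
n ≥ 643 / 56.1 = 11.46 → use 12 bolts.

12 bolts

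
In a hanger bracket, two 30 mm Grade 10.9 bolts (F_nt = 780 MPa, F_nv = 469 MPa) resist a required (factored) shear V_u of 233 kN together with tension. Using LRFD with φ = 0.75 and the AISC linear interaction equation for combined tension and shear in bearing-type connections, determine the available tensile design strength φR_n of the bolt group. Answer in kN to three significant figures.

A_b = π·30²/4 = 706.9 mm²; f_rv = 233 × 1000 / (2 × 706.9) = 164.8 MPa.
F'_nt = 1.3 F_nt − (F_nt / φF_nv) f_rv = 1.3·780 − (780/(0.75·469))·164.8 = 648.5 MPa, capped at F_nt → F'_nt = 648.5 MPa.
R_n = F'_nt · A_b · n = 648.5 × 706.9 × 2 / 1000 = 916.8 kN.
Design strength φR_n = 0.75 × 916.8 = 688 kN.

688 kN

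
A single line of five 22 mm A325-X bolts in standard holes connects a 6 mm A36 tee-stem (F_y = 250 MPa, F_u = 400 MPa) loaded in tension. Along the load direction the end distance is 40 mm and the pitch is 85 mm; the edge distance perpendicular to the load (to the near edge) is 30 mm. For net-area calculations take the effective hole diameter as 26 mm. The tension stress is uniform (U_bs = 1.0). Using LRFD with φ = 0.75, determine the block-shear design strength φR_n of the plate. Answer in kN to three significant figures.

287 kN

Shear plane L_v = 40 + 4·85 = 380 mm; A_gv = 380 × 6 = 2280 mm².
A_nv = (380 − 4.5·26) × 6 = 1578 mm².
A_nt = (30 − 0.5·26) × 6 = 102 mm².
0.6 F_u A_nv = 378.7 kN; 0.6 F_y A_gv = 342 kN → shear yielding governs the shear term.
R_n = 342 + 1.0 × 400 × 102 / 1000 = 382.8 kN.
Design strength φR_n = 0.75 × 382.8 = 287 kN.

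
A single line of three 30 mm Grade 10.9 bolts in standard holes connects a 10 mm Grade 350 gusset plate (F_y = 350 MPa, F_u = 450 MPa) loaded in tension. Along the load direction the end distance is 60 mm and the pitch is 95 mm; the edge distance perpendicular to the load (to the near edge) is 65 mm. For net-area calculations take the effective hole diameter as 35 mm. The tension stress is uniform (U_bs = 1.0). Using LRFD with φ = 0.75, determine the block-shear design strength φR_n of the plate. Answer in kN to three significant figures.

Shear plane L_v = 60 + 2·95 = 250 mm; A_gv = 250 × 10 = 2500 mm².
A_nv = (250 − 2.5·35) × 10 = 1625 mm².
A_nt = (65 − 0.5·35) × 10 = 475 mm².
0.6 F_u A_nv = 438.8 kN; 0.6 F_y A_gv = 525 kN → shear rupture governs the shear term.
R_n = 438.8 + 1.0 × 450 × 475 / 1000 = 652.5 kN.
Design strength φR_n = 0.75 × 652.5 = 489 kN.

489 kN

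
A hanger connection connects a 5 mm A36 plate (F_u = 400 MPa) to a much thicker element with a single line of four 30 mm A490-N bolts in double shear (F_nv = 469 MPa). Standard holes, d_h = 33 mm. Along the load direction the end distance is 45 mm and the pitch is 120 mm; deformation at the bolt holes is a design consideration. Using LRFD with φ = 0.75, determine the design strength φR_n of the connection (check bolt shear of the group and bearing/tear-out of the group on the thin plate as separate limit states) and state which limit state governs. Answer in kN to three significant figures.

Bolt shear: A_b = π·30²/4 = 706.9 mm²; R_n = 469 × 706.9 × 4 × 2 / 1000 = 2652 kN → 0.75 × 2652 = 1990 kN.
Bearing (1.2 l_c t F_u ≤ 2.4 d t F_u): upper limit = 2.4·30·5·400 / 1000 = 144 kN.
  Edge l_c = 45 − 33/2 = 28.5 → r_n = 68.4 kN; interior l_c = 120 − 33 = 87 → r_n = 144 kN.
  R_n,bearing = 1·68.4 + 3·144 = 500.4 kN → 0.75 × 500.4 = 375 kN.
Bearing governs: 375 kN.

375 kN (bearing governs)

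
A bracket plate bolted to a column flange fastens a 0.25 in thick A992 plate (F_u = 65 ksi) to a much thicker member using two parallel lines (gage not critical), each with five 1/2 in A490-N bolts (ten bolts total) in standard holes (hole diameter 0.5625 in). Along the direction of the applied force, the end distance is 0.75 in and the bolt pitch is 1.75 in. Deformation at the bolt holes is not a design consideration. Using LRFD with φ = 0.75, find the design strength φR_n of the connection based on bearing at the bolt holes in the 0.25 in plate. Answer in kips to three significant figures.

Per bolt r_n = 1.5 l_c t F_u ≤ 3.0 d t F_u; upper limit = 3.0 × 0.5 × 0.25 × 65 = 24.38 kips.
Edge bolt: l_c = 0.75 − 0.5625/2 = 0.4688 in → 1.5 × 0.4688 × 0.25 × 65 = 11.43 → r_n = 11.43 kips.
Interior bolts: l_c = 1.75 − 0.5625 = 1.188 in → 1.5 × 1.188 × 0.25 × 65 = 28.95 → r_n = 24.38 kips.
R_n = 2 × 11.43 + 8 × 24.38 = 217.9 kips.
Design strength φR_n = 0.75 × 217.9 = 163 kips.

163 kips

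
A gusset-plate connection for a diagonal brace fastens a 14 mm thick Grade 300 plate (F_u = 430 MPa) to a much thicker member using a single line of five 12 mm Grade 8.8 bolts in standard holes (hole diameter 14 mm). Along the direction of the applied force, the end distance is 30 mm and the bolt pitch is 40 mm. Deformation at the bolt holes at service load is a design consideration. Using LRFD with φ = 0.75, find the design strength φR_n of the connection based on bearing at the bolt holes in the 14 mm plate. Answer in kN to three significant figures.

645 kN

Per bolt r_n = 1.2 l_c t F_u ≤ 2.4 d t F_u; upper limit = 2.4 × 12 × 14 × 430 / 1000 = 173.4 kN.
Edge bolt: l_c = 30 − 14/2 = 23 mm → 1.2 × 23 × 14 × 430 / 1000 = 166.2 → r_n = 166.2 kN.
Interior bolts: l_c = 40 − 14 = 26 mm → 1.2 × 26 × 14 × 430 / 1000 = 187.8 → r_n = 173.4 kN.
R_n = 1 × 166.2 + 4 × 173.4 = 859.7 kN.
Design strength φR_n = 0.75 × 859.7 = 645 kN.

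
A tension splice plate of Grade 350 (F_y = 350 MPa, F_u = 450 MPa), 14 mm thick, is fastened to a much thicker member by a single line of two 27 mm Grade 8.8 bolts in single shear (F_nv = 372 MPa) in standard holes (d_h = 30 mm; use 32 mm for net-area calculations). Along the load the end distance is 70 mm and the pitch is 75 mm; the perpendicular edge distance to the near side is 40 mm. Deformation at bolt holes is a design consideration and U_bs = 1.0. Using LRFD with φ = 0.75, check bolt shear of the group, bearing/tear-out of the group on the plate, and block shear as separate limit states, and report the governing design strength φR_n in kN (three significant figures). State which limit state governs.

319 kN (bolt shear governs)

Bolt shear: A_b = π·27²/4 = 572.6 mm²; R_n = 372 × 572.6 × 2 × 1 / 1000 = 426 kN → 0.75 × 426 = 319 kN.
Bearing: edge l_c = 55, r_n = 408.2 kN; interior l_c = 45, r_n = 340.2 kN; R_n = 408.2 + 1·340.2 = 748.4 kN → 561 kN.
Block shear: A_gv = 2030, A_nv = 1358, A_nt = 336 mm²; R_n = min(0.6F_uA_nv, 0.6F_yA_gv) + U_bs·F_u·A_nt = 517.9 kN → 388 kN.
Bolt shear governs: 319 kN.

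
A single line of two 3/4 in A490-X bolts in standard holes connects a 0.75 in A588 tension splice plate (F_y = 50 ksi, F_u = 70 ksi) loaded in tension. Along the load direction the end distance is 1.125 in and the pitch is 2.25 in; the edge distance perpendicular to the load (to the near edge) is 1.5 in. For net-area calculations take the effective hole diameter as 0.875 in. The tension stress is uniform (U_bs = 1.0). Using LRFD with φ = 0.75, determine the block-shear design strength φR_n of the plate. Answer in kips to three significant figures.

90.6 kips

Shear plane L_v = 1.125 + 1·2.25 = 3.375 in; A_gv = 3.375 × 0.75 = 2.531 in².
A_nv = (3.375 − 1.5·0.875) × 0.75 = 1.547 in².
A_nt = (1.5 − 0.5·0.875) × 0.75 = 0.7969 in².
0.6 F_u A_nv = 64.97 kips; 0.6 F_y A_gv = 75.94 kips → shear rupture governs the shear term.
R_n = 64.97 + 1.0 × 70 × 0.7969 = 120.8 kips.
Design strength φR_n = 0.75 × 120.8 = 90.6 kips.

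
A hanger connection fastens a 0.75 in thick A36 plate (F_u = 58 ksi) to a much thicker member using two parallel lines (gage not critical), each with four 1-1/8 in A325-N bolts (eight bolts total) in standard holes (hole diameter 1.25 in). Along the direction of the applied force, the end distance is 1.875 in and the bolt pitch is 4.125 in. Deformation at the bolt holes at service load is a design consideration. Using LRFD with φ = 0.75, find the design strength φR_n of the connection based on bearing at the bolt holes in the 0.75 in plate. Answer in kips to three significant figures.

Per bolt r_n = 1.2 l_c t F_u ≤ 2.4 d t F_u; upper limit = 2.4 × 1.125 × 0.75 × 58 = 117.4 kips.
Edge bolt: l_c = 1.875 − 1.25/2 = 1.25 in → 1.2 × 1.25 × 0.75 × 58 = 65.25 → r_n = 65.25 kips.
Interior bolts: l_c = 4.125 − 1.25 = 2.875 in → 1.2 × 2.875 × 0.75 × 58 = 150.1 → r_n = 117.4 kips.
R_n = 2 × 65.25 + 6 × 117.4 = 835.2 kips.
Design strength φR_n = 0.75 × 835.2 = 626 kips.

626 kips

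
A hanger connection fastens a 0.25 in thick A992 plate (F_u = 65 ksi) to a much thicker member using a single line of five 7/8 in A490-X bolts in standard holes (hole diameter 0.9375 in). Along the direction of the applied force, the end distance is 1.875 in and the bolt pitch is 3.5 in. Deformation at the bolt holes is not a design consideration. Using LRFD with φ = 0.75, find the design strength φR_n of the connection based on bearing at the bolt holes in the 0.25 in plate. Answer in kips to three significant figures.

154 kips

Per bolt r_n = 1.5 l_c t F_u ≤ 3.0 d t F_u; upper limit = 3.0 × 0.875 × 0.25 × 65 = 42.66 kips.
Edge bolt: l_c = 1.875 − 0.9375/2 = 1.406 in → 1.5 × 1.406 × 0.25 × 65 = 34.28 → r_n = 34.28 kips.
Interior bolts: l_c = 3.5 − 0.9375 = 2.562 in → 1.5 × 2.562 × 0.25 × 65 = 62.46 → r_n = 42.66 kips.
R_n = 1 × 34.28 + 4 × 42.66 = 204.9 kips.
Design strength φR_n = 0.75 × 204.9 = 154 kips.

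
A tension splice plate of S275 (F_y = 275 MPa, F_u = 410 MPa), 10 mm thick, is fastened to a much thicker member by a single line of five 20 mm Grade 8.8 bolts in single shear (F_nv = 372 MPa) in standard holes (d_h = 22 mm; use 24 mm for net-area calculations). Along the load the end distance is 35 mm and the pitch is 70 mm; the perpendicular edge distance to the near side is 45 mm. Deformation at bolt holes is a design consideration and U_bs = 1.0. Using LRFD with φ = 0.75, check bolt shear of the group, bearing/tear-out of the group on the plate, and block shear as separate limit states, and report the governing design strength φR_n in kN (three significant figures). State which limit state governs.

438 kN (bolt shear governs)

Bolt shear: A_b = π·20²/4 = 314.2 mm²; R_n = 372 × 314.2 × 5 × 1 / 1000 = 584.3 kN → 0.75 × 584.3 = 438 kN.
Bearing: edge l_c = 24, r_n = 118.1 kN; interior l_c = 48, r_n = 196.8 kN; R_n = 118.1 + 4·196.8 = 905.3 kN → 679 kN.
Block shear: A_gv = 3150, A_nv = 2070, A_nt = 330 mm²; R_n = min(0.6F_uA_nv, 0.6F_yA_gv) + U_bs·F_u·A_nt = 644.5 kN → 483 kN.
Bolt shear governs: 438 kN.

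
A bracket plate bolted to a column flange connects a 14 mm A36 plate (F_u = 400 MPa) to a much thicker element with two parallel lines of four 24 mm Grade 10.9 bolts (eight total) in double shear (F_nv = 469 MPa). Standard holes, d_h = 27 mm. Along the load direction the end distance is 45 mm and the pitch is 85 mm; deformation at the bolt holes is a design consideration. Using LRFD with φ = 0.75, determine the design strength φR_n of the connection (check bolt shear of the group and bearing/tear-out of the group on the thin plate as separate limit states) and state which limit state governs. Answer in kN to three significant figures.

1770 kN (bearing governs)

Bolt shear: A_b = π·24²/4 = 452.4 mm²; R_n = 469 × 452.4 × 8 × 2 / 1000 = 3395 kN → 0.75 × 3395 = 2550 kN.
Bearing (1.2 l_c t F_u ≤ 2.4 d t F_u): upper limit = 2.4·24·14·400 / 1000 = 322.6 kN.
  Edge l_c = 45 − 27/2 = 31.5 → r_n = 211.7 kN; interior l_c = 85 − 27 = 58 → r_n = 322.6 kN.
  R_n,bearing = 2·211.7 + 6·322.6 = 2359 kN → 0.75 × 2359 = 1770 kN.
Bearing governs: 1770 kN.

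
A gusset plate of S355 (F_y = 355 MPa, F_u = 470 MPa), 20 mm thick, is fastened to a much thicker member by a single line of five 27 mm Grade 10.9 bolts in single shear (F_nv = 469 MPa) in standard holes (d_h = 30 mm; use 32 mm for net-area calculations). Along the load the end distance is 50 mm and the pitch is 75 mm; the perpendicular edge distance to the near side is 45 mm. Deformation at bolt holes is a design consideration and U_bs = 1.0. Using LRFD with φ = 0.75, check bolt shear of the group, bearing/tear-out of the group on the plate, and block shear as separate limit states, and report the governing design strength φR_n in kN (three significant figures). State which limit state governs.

1010 kN (bolt shear governs)

Bolt shear: A_b = π·27²/4 = 572.6 mm²; R_n = 469 × 572.6 × 5 × 1 / 1000 = 1343 kN → 0.75 × 1343 = 1010 kN.
Bearing: edge l_c = 35, r_n = 394.8 kN; interior l_c = 45, r_n = 507.6 kN; R_n = 394.8 + 4·507.6 = 2425 kN → 1820 kN.
Block shear: A_gv = 7000, A_nv = 4120, A_nt = 580 mm²; R_n = min(0.6F_uA_nv, 0.6F_yA_gv) + U_bs·F_u·A_nt = 1434 kN → 1080 kN.
Bolt shear governs: 1010 kN.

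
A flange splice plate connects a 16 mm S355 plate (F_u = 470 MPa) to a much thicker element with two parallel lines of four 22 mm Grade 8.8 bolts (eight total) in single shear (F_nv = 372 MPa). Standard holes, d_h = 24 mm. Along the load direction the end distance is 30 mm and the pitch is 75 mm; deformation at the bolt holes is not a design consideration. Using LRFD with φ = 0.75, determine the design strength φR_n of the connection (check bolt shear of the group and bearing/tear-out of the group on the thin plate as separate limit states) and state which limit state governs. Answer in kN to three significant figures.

848 kN (bolt shear governs)

Bolt shear: A_b = π·22²/4 = 380.1 mm²; R_n = 372 × 380.1 × 8 × 1 / 1000 = 1131 kN → 0.75 × 1131 = 848 kN.
Bearing (1.5 l_c t F_u ≤ 3.0 d t F_u): upper limit = 3.0·22·16·470 / 1000 = 496.3 kN.
  Edge l_c = 30 − 24/2 = 18 → r_n = 203 kN; interior l_c = 75 − 24 = 51 → r_n = 496.3 kN.
  R_n,bearing = 2·203 + 6·496.3 = 3384 kN → 0.75 × 3384 = 2540 kN.
Bolt shear governs: 848 kN.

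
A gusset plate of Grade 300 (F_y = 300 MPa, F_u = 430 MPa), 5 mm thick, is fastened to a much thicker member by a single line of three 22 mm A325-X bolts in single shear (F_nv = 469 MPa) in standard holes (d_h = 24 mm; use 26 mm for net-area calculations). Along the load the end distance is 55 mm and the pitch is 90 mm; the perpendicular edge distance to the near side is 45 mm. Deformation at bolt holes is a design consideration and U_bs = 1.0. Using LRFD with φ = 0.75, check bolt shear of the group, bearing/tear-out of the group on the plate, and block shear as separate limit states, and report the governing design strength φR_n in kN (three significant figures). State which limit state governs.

210 kN (block shear governs)

Bolt shear: A_b = π·22²/4 = 380.1 mm²; R_n = 469 × 380.1 × 3 × 1 / 1000 = 534.8 kN → 0.75 × 534.8 = 401 kN.
Bearing: edge l_c = 43, r_n = 110.9 kN; interior l_c = 66, r_n = 113.5 kN; R_n = 110.9 + 2·113.5 = 338 kN → 253 kN.
Block shear: A_gv = 1175, A_nv = 850, A_nt = 160 mm²; R_n = min(0.6F_uA_nv, 0.6F_yA_gv) + U_bs·F_u·A_nt = 280.3 kN → 210 kN.
Block shear governs: 210 kN.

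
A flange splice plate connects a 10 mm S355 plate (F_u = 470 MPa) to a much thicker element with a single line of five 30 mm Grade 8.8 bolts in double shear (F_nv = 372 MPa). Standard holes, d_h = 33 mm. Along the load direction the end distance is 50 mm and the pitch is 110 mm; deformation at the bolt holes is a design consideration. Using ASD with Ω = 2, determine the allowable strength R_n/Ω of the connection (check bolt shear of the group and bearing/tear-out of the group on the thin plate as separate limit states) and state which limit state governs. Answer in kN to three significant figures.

Bolt shear: A_b = π·30²/4 = 706.9 mm²; R_n = 372 × 706.9 × 5 × 2 / 1000 = 2630 kN → 2630 / 2 = 1310 kN.
Bearing (1.2 l_c t F_u ≤ 2.4 d t F_u): upper limit = 2.4·30·10·470 / 1000 = 338.4 kN.
  Edge l_c = 50 − 33/2 = 33.5 → r_n = 188.9 kN; interior l_c = 110 − 33 = 77 → r_n = 338.4 kN.
  R_n,bearing = 1·188.9 + 4·338.4 = 1543 kN → 1543 / 2 = 771 kN.
Bearing governs: 771 kN.

771 kN (bearing governs)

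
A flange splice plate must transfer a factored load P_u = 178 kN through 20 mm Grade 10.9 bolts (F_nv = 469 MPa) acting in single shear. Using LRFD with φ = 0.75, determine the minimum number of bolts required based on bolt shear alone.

2 bolts

A_b = π·20²/4 = 314.2 mm².
Per-bolt design strength φR_n = 0.75 × 469 × 314.2 × 1 / 1000 = 110.5 kN.
n ≥ 178 / 110.5 = 1.611 → use 2 bolts.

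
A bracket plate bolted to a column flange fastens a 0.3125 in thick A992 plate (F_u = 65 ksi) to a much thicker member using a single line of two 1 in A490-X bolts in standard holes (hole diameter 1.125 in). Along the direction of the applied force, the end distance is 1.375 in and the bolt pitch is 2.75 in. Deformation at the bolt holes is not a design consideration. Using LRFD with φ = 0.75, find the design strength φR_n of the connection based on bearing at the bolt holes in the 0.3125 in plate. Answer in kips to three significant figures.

55.7 kips

Per bolt r_n = 1.5 l_c t F_u ≤ 3.0 d t F_u; upper limit = 3.0 × 1 × 0.3125 × 65 = 60.94 kips.
Edge bolt: l_c = 1.375 − 1.125/2 = 0.8125 in → 1.5 × 0.8125 × 0.3125 × 65 = 24.76 → r_n = 24.76 kips.
Interior bolts: l_c = 2.75 − 1.125 = 1.625 in → 1.5 × 1.625 × 0.3125 × 65 = 49.51 → r_n = 49.51 kips.
R_n = 1 × 24.76 + 1 × 49.51 = 74.27 kips.
Design strength φR_n = 0.75 × 74.27 = 55.7 kips.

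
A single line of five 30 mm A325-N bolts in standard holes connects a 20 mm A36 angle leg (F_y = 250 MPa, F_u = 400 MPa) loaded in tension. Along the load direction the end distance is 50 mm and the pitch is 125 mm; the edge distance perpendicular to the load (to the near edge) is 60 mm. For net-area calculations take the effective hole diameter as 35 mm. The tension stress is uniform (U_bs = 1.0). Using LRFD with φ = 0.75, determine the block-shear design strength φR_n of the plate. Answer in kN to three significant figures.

Shear plane L_v = 50 + 4·125 = 550 mm; A_gv = 550 × 20 = 11000 mm².
A_nv = (550 − 4.5·35) × 20 = 7850 mm².
A_nt = (60 − 0.5·35) × 20 = 850 mm².
0.6 F_u A_nv = 1884 kN; 0.6 F_y A_gv = 1650 kN → shear yielding governs the shear term.
R_n = 1650 + 1.0 × 400 × 850 / 1000 = 1990 kN.
Design strength φR_n = 0.75 × 1990 = 1490 kN.

1490 kN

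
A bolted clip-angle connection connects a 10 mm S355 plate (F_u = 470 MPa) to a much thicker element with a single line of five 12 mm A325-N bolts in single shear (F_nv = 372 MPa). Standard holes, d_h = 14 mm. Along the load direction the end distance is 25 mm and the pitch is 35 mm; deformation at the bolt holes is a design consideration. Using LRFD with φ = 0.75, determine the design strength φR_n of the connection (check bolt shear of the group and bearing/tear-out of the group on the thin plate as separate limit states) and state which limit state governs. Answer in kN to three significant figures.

158 kN (bolt shear governs)

Bolt shear: A_b = π·12²/4 = 113.1 mm²; R_n = 372 × 113.1 × 5 × 1 / 1000 = 210.4 kN → 0.75 × 210.4 = 158 kN.
Bearing (1.2 l_c t F_u ≤ 2.4 d t F_u): upper limit = 2.4·12·10·470 / 1000 = 135.4 kN.
  Edge l_c = 25 − 14/2 = 18 → r_n = 101.5 kN; interior l_c = 35 − 14 = 21 → r_n = 118.4 kN.
  R_n,bearing = 1·101.5 + 4·118.4 = 575.3 kN → 0.75 × 575.3 = 431 kN.
Bolt shear governs: 158 kN.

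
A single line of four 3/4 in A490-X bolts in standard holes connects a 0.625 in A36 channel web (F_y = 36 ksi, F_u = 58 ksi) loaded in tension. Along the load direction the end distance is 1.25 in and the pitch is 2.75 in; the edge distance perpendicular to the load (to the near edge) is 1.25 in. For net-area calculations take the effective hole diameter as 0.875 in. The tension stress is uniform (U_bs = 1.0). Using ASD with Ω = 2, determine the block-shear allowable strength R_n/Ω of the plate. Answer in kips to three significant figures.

78.9 kips

Shear plane L_v = 1.25 + 3·2.75 = 9.5 in; A_gv = 9.5 × 0.625 = 5.938 in².
A_nv = (9.5 − 3.5·0.875) × 0.625 = 4.023 in².
A_nt = (1.25 − 0.5·0.875) × 0.625 = 0.5078 in².
0.6 F_u A_nv = 140 kips; 0.6 F_y A_gv = 128.2 kips → shear yielding governs the shear term.
R_n = 128.2 + 1.0 × 58 × 0.5078 = 157.7 kips.
Allowable strength R_n/Ω = 157.7 / 2 = 78.9 kips.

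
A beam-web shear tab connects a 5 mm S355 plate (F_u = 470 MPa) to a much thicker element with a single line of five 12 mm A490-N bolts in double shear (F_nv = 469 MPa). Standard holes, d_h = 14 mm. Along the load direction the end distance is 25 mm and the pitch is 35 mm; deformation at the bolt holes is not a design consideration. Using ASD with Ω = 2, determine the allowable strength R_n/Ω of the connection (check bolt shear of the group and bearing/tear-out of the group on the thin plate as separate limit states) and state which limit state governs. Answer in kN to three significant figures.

180 kN (bearing governs)

Bolt shear: A_b = π·12²/4 = 113.1 mm²; R_n = 469 × 113.1 × 5 × 2 / 1000 = 530.4 kN → 530.4 / 2 = 265 kN.
Bearing (1.5 l_c t F_u ≤ 3.0 d t F_u): upper limit = 3.0·12·5·470 / 1000 = 84.6 kN.
  Edge l_c = 25 − 14/2 = 18 → r_n = 63.45 kN; interior l_c = 35 − 14 = 21 → r_n = 74.03 kN.
  R_n,bearing = 1·63.45 + 4·74.03 = 359.6 kN → 359.6 / 2 = 180 kN.
Bearing governs: 180 kN.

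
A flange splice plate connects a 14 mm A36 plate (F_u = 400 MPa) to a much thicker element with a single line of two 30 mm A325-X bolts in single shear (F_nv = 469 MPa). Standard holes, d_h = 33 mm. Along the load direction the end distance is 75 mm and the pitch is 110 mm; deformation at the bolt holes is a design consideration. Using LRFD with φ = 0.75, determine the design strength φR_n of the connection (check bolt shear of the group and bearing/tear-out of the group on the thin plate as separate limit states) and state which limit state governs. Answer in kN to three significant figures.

Bolt shear: A_b = π·30²/4 = 706.9 mm²; R_n = 469 × 706.9 × 2 × 1 / 1000 = 663 kN → 0.75 × 663 = 497 kN.
Bearing (1.2 l_c t F_u ≤ 2.4 d t F_u): upper limit = 2.4·30·14·400 / 1000 = 403.2 kN.
  Edge l_c = 75 − 33/2 = 58.5 → r_n = 393.1 kN; interior l_c = 110 − 33 = 77 → r_n = 403.2 kN.
  R_n,bearing = 1·393.1 + 1·403.2 = 796.3 kN → 0.75 × 796.3 = 597 kN.
Bolt shear governs: 497 kN.

497 kN (bolt shear governs)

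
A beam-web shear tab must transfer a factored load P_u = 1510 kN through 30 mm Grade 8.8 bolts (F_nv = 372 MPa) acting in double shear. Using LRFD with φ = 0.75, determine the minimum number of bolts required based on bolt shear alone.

A_b = π·30²/4 = 706.9 mm².
Per-bolt design strength φR_n = 0.75 × 372 × 706.9 × 2 / 1000 = 394.4 kN.
n ≥ 1510 / 394.4 = 3.828 → use 4 bolts.

4 bolts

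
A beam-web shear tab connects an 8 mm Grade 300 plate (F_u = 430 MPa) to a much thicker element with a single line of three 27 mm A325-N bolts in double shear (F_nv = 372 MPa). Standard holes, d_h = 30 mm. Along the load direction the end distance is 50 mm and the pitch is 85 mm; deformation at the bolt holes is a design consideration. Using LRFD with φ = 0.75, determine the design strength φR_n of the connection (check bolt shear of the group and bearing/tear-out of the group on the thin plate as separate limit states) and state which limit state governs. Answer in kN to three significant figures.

443 kN (bearing governs)

Bolt shear: A_b = π·27²/4 = 572.6 mm²; R_n = 372 × 572.6 × 3 × 2 / 1000 = 1278 kN → 0.75 × 1278 = 958 kN.
Bearing (1.2 l_c t F_u ≤ 2.4 d t F_u): upper limit = 2.4·27·8·430 / 1000 = 222.9 kN.
  Edge l_c = 50 − 30/2 = 35 → r_n = 144.5 kN; interior l_c = 85 − 30 = 55 → r_n = 222.9 kN.
  R_n,bearing = 1·144.5 + 2·222.9 = 590.3 kN → 0.75 × 590.3 = 443 kN.
Bearing governs: 443 kN.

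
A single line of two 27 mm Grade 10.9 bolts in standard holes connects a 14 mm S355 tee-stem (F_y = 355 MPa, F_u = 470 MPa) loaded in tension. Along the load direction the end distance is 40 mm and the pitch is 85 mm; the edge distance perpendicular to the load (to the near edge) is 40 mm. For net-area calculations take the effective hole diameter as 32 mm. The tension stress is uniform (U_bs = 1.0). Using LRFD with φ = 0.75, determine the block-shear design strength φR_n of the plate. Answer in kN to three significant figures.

Shear plane L_v = 40 + 1·85 = 125 mm; A_gv = 125 × 14 = 1750 mm².
A_nv = (125 − 1.5·32) × 14 = 1078 mm².
A_nt = (40 − 0.5·32) × 14 = 336 mm².
0.6 F_u A_nv = 304 kN; 0.6 F_y A_gv = 372.8 kN → shear rupture governs the shear term.
R_n = 304 + 1.0 × 470 × 336 / 1000 = 461.9 kN.
Design strength φR_n = 0.75 × 461.9 = 346 kN.

346 kN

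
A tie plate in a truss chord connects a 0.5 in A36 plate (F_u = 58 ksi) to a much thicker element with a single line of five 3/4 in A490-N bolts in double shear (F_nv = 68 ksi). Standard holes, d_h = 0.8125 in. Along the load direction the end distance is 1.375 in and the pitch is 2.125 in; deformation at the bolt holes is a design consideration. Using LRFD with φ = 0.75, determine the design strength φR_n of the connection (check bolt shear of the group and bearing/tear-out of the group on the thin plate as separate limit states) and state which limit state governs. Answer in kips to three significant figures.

Bolt shear: A_b = π·0.75²/4 = 0.4418 in²; R_n = 68 × 0.4418 × 5 × 2 = 300.4 kips → 0.75 × 300.4 = 225 kips.
Bearing (1.2 l_c t F_u ≤ 2.4 d t F_u): upper limit = 2.4·0.75·0.5·58 = 52.2 kips.
  Edge l_c = 1.375 − 0.8125/2 = 0.9688 → r_n = 33.71 kips; interior l_c = 2.125 − 0.8125 = 1.312 → r_n = 45.67 kips.
  R_n,bearing = 1·33.71 + 4·45.67 = 216.4 kips → 0.75 × 216.4 = 162 kips.
Bearing governs: 162 kips.

162 kips (bearing governs)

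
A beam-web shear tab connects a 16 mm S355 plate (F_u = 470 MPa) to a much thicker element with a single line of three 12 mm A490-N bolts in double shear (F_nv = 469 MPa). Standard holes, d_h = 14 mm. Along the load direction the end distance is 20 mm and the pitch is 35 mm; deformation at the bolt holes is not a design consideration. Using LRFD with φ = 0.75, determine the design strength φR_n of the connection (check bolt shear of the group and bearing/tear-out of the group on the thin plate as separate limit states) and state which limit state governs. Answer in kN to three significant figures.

Bolt shear: A_b = π·12²/4 = 113.1 mm²; R_n = 469 × 113.1 × 3 × 2 / 1000 = 318.3 kN → 0.75 × 318.3 = 239 kN.
Bearing (1.5 l_c t F_u ≤ 3.0 d t F_u): upper limit = 3.0·12·16·470 / 1000 = 270.7 kN.
  Edge l_c = 20 − 14/2 = 13 → r_n = 146.6 kN; interior l_c = 35 − 14 = 21 → r_n = 236.9 kN.
  R_n,bearing = 1·146.6 + 2·236.9 = 620.4 kN → 0.75 × 620.4 = 465 kN.
Bolt shear governs: 239 kN.

239 kN (bolt shear governs)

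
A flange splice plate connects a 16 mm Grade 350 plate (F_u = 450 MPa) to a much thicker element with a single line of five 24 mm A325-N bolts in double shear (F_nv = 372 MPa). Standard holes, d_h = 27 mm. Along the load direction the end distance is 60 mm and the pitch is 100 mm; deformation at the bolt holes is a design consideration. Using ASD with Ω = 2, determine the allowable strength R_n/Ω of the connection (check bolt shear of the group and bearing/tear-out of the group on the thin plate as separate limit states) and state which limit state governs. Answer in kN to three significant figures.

Bolt shear: A_b = π·24²/4 = 452.4 mm²; R_n = 372 × 452.4 × 5 × 2 / 1000 = 1683 kN → 1683 / 2 = 841 kN.
Bearing (1.2 l_c t F_u ≤ 2.4 d t F_u): upper limit = 2.4·24·16·450 / 1000 = 414.7 kN.
  Edge l_c = 60 − 27/2 = 46.5 → r_n = 401.8 kN; interior l_c = 100 − 27 = 73 → r_n = 414.7 kN.
  R_n,bearing = 1·401.8 + 4·414.7 = 2061 kN → 2061 / 2 = 1030 kN.
Bolt shear governs: 841 kN.

841 kN (bolt shear governs)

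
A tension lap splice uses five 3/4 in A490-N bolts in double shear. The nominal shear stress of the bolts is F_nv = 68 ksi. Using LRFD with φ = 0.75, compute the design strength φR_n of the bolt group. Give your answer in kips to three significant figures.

225 kips

A_b = π × 0.75² / 4 = 0.4418 in².
R_n = F_nv · A_b · n · n_s = 68 × 0.4418 × 5 × 2 = 300.4 kips.
Design strength φR_n = 0.75 × 300.4 = 225 kips.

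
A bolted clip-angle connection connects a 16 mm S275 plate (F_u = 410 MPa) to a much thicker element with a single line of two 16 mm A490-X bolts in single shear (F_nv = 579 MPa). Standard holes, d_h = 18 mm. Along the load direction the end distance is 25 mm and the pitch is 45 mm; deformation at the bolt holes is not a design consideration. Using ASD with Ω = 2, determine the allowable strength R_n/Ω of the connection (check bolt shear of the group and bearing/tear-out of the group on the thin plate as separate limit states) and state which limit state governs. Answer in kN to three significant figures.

Bolt shear: A_b = π·16²/4 = 201.1 mm²; R_n = 579 × 201.1 × 2 × 1 / 1000 = 232.8 kN → 232.8 / 2 = 116 kN.
Bearing (1.5 l_c t F_u ≤ 3.0 d t F_u): upper limit = 3.0·16·16·410 / 1000 = 314.9 kN.
  Edge l_c = 25 − 18/2 = 16 → r_n = 157.4 kN; interior l_c = 45 − 18 = 27 → r_n = 265.7 kN.
  R_n,bearing = 1·157.4 + 1·265.7 = 423.1 kN → 423.1 / 2 = 212 kN.
Bolt shear governs: 116 kN.

116 kN (bolt shear governs)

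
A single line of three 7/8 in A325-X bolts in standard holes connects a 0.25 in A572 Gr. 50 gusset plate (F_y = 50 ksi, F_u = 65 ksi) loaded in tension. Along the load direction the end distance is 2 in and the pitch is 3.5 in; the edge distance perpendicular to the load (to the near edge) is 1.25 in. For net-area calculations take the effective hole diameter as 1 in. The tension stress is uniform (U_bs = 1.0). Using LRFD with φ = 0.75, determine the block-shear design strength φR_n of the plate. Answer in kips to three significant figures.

Shear plane L_v = 2 + 2·3.5 = 9 in; A_gv = 9 × 0.25 = 2.25 in².
A_nv = (9 − 2.5·1) × 0.25 = 1.625 in².
A_nt = (1.25 − 0.5·1) × 0.25 = 0.1875 in².
0.6 F_u A_nv = 63.38 kips; 0.6 F_y A_gv = 67.5 kips → shear rupture governs the shear term.
R_n = 63.38 + 1.0 × 65 × 0.1875 = 75.56 kips.
Design strength φR_n = 0.75 × 75.56 = 56.7 kips.

56.7 kips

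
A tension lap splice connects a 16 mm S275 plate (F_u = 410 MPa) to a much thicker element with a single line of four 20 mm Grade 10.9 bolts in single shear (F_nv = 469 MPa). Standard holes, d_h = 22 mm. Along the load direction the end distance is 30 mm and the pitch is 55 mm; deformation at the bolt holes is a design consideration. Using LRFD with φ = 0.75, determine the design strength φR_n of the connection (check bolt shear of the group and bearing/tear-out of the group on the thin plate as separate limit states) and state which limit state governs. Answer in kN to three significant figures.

Bolt shear: A_b = π·20²/4 = 314.2 mm²; R_n = 469 × 314.2 × 4 × 1 / 1000 = 589.4 kN → 0.75 × 589.4 = 442 kN.
Bearing (1.2 l_c t F_u ≤ 2.4 d t F_u): upper limit = 2.4·20·16·410 / 1000 = 314.9 kN.
  Edge l_c = 30 − 22/2 = 19 → r_n = 149.6 kN; interior l_c = 55 − 22 = 33 → r_n = 259.8 kN.
  R_n,bearing = 1·149.6 + 3·259.8 = 928.9 kN → 0.75 × 928.9 = 697 kN.
Bolt shear governs: 442 kN.

442 kN (bolt shear governs)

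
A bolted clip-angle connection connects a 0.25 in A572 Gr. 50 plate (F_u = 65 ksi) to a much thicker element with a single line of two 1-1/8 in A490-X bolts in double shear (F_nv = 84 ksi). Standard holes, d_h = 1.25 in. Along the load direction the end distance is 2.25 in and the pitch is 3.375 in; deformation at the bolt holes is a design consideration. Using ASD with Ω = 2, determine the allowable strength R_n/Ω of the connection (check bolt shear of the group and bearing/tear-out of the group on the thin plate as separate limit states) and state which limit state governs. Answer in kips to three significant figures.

Bolt shear: A_b = π·1.125²/4 = 0.994 in²; R_n = 84 × 0.994 × 2 × 2 = 334 kips → 334 / 2 = 167 kips.
Bearing (1.2 l_c t F_u ≤ 2.4 d t F_u): upper limit = 2.4·1.125·0.25·65 = 43.87 kips.
  Edge l_c = 2.25 − 1.25/2 = 1.625 → r_n = 31.69 kips; interior l_c = 3.375 − 1.25 = 2.125 → r_n = 41.44 kips.
  R_n,bearing = 1·31.69 + 1·41.44 = 73.12 kips → 73.12 / 2 = 36.6 kips.
Bearing governs: 36.6 kips.

36.6 kips (bearing governs)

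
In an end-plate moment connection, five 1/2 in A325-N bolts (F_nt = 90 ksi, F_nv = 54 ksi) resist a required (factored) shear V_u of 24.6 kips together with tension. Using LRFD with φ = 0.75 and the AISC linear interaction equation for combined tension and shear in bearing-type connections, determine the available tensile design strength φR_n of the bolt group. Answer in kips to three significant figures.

45.1 kips

A_b = π·0.5²/4 = 0.1963 in²; f_rv = 24.6 / (5 × 0.1963) = 25.06 ksi.
F'_nt = 1.3 F_nt − (F_nt / φF_nv) f_rv = 1.3·90 − (90/(0.75·54))·25.06 = 61.32 ksi, capped at F_nt → F'_nt = 61.32 ksi.
R_n = F'_nt · A_b · n = 61.32 × 0.1963 × 5 = 60.2 kips.
Design strength φR_n = 0.75 × 60.2 = 45.1 kips.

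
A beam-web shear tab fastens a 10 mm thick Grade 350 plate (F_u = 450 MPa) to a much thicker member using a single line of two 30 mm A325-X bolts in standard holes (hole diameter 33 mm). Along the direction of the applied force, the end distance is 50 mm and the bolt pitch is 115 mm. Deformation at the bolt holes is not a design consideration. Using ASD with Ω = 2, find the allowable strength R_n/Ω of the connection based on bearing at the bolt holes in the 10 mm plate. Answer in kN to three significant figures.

Per bolt r_n = 1.5 l_c t F_u ≤ 3.0 d t F_u; upper limit = 3.0 × 30 × 10 × 450 / 1000 = 405 kN.
Edge bolt: l_c = 50 − 33/2 = 33.5 mm → 1.5 × 33.5 × 10 × 450 / 1000 = 226.1 → r_n = 226.1 kN.
Interior bolts: l_c = 115 − 33 = 82 mm → 1.5 × 82 × 10 × 450 / 1000 = 553.5 → r_n = 405 kN.
R_n = 1 × 226.1 + 1 × 405 = 631.1 kN.
Allowable strength R_n/Ω = 631.1 / 2 = 316 kN.

316 kN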